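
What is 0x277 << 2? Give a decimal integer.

0x277 = 001001110111
shift left by 2 → 100111011100 = 2524
(equivalently, 631 × 2^2 = 631 × 4)

2524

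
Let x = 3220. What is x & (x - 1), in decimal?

3216

x = 110010010100 = 3220
x - 1 = 110010010011
AND   = 110010010000 = 3216
(x & (x - 1) clears the lowest set bit of x.)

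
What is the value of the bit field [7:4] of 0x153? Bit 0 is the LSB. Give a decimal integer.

v = 0101010011
Shift right by 4: 010101
Mask low 4 bits: 0101 = 5

5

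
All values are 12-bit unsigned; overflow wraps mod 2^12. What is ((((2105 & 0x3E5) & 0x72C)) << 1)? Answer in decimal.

2105 = 100000111001
0x3E5 = 001111100101
→ & → 000000100001 = 33
0x72C = 011100101100
→ & → 000000100000 = 32
→ << 1 (mod 2^12) → 000001000000 = 64

64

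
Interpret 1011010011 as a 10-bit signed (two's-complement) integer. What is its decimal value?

pattern = 1011010011 (MSB is 1 ⇒ negative)
Invert: 0100101100, add 1 → 0100101101 = 301, so the value is -301.
(Equivalently: 723 - 2^10 = 723 - 1024 = -301.)

-301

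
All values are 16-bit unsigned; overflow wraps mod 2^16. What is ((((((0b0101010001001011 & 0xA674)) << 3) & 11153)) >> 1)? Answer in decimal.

4352

0b0101010001001011 = 0101010001001011
0xA674 = 1010011001110100
→ & → 0000010001000000 = 1088
→ << 3 (mod 2^16) → 0010001000000000 = 8704
11153 = 0010101110010001
→ & → 0010001000000000 = 8704
→ >> 1 → 0001000100000000 = 4352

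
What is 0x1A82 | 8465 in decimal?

0x1A82 = 01101010000010
8465 = 10000100010001
 OR → 11101110010011 = 15251

15251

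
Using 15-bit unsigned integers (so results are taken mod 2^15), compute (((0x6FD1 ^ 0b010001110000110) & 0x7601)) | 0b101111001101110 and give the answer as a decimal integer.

0x6FD1 = 110111111010001
0b010001110000110 = 010001110000110
→ ^ → 100110001010111 = 19543
0x7601 = 111011000000001
→ & → 100010000000001 = 17409
0b101111001101110 = 101111001101110
→ | → 101111001101111 = 24175

24175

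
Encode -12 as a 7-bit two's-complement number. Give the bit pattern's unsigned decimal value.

12 in 7 bits: 0001100
Invert: 1110011
Add 1:  1110100 = 116
(Check: 2^7 - 12 = 128 - 12 = 116.)

116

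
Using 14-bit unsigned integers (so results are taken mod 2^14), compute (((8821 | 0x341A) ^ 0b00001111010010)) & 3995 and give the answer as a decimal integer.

1417

8821 = 10001001110101
0x341A = 11010000011010
→ | → 11011001111111 = 13951
0b00001111010010 = 00001111010010
→ ^ → 11010110101101 = 13741
3995 = 00111110011011
→ & → 00010110001001 = 1417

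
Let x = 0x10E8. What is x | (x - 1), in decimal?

x = 1000011101000 = 4328
x - 1 = 1000011100111
OR    = 1000011101111 = 4335
(x | (x - 1) sets all bits below the lowest set bit.)

4335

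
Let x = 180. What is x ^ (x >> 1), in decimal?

x = 10110100 = 180
x>>1 = 01011010
XOR  = 11101110 = 238
(x ^ (x >> 1) gives the standard binary-reflected Gray code of x.)

238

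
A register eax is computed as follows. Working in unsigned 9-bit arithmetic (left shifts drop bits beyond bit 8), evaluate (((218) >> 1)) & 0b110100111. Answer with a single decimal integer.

218 = 011011010
→ >> 1 → 001101101 = 109
0b110100111 = 110100111
→ & → 000100101 = 37

37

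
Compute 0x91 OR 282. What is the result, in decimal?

0x91 = 010010001
282 = 100011010
 OR → 110011011 = 411

411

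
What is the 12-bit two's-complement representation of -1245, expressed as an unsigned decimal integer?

2851

1245 in 12 bits: 010011011101
Invert: 101100100010
Add 1:  101100100011 = 2851
(Check: 2^12 - 1245 = 4096 - 1245 = 2851.)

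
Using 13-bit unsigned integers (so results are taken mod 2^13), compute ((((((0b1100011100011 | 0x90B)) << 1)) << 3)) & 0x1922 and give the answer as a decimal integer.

6176

0b1100011100011 = 1100011100011
0x90B = 0100100001011
→ | → 1100111101011 = 6635
→ << 1 (mod 2^13) → 1001111010110 = 5078
→ << 3 (mod 2^13) → 1111010110000 = 7856
0x1922 = 1100100100010
→ & → 1100000100000 = 6176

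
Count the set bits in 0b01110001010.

5

n = 1110001010
Count the 1s: 1 + 1 + 1 + 1 + 1 = 5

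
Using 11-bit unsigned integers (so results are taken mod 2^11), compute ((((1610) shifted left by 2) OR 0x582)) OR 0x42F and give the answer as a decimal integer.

1610 = 11001001010
→ shifted left by 2 (mod 2^11) → 00100101000 = 296
0x582 = 10110000010
→ OR → 10110101010 = 1450
0x42F = 10000101111
→ OR → 10110101111 = 1455

1455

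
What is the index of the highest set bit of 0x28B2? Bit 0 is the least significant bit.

13

0x28B2 = 10100010110010
The topmost 1 is at position 13 (since 2^13 = 8192 ≤ 10418 < 16384).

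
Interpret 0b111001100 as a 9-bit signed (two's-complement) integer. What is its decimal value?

pattern = 111001100 (MSB is 1 ⇒ negative)
Invert: 000110011, add 1 → 000110100 = 52, so the value is -52.
(Equivalently: 460 - 2^9 = 460 - 512 = -52.)

-52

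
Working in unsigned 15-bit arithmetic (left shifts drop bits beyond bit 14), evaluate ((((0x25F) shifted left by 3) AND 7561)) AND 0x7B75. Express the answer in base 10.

0x25F = 000001001011111
→ shifted left by 3 (mod 2^15) → 001001011111000 = 4856
7561 = 001110110001001
→ AND → 001000010001000 = 4232
0x7B75 = 111101101110101
→ AND → 001000000000000 = 4096

4096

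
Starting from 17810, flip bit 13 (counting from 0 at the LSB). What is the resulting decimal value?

x = 100010110010010
bit 13 is currently 0; toggle it via x ^ (1 << 13) = x ^ 8192
→ 110010110010010 = 26002

26002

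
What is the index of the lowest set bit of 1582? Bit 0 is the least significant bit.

1582 = 11000101110
Trailing zeros: 1, so the lowest set bit is bit 1 (value 2).

1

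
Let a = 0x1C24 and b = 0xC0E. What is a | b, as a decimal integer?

0x1C24 = 1110000100100
0xC0E = 0110000001110
 OR → 1110000101110 = 7214

7214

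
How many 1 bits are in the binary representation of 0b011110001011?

n = 11110001011
Count the 1s: 1 + 1 + 1 + 1 + 1 + 1 + 1 = 7

7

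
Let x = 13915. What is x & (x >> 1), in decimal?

x = 11011001011011 = 13915
x>>1 = 01101100101101
AND  = 01001000001001 = 4617
(x & (x >> 1) has a 1 wherever x has two consecutive 1 bits.)

4617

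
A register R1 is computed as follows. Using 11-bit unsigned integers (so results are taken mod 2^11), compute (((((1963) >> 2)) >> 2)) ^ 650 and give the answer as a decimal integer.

1963 = 11110101011
→ >> 2 → 00111101010 = 490
→ >> 2 → 00001111010 = 122
650 = 01010001010
→ ^ → 01011110000 = 752

752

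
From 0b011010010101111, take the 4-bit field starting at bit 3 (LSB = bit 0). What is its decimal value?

v = 011010010101111
Shift right by 3: 011010010101
Mask low 4 bits: 0101 = 5

5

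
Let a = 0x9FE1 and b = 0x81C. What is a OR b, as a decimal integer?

0x9FE1 = 1001111111100001
0x81C = 0000100000011100
 OR → 1001111111111101 = 40957

40957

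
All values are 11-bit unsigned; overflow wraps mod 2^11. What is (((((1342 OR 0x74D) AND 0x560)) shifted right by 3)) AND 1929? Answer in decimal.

136

1342 = 10100111110
0x74D = 11101001101
→ OR → 11101111111 = 1919
0x560 = 10101100000
→ AND → 10101100000 = 1376
→ shifted right by 3 → 00010101100 = 172
1929 = 11110001001
→ AND → 00010001000 = 136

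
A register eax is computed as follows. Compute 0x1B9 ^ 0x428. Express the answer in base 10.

1425

0x1B9 = 00110111001
0x428 = 10000101000
XOR → 10110010001 = 1425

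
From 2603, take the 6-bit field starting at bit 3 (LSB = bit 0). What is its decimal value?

v = 0101000101011
Shift right by 3: 0101000101
Mask low 6 bits: 000101 = 5

5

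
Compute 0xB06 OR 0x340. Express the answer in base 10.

0xB06 = 101100000110
0x340 = 001101000000
 OR → 101101000110 = 2886

2886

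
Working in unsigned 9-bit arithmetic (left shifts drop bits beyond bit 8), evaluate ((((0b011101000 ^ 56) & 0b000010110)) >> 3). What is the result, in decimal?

2

0b011101000 = 011101000
56 = 000111000
→ ^ → 011010000 = 208
0b000010110 = 000010110
→ & → 000010000 = 16
→ >> 3 → 000000010 = 2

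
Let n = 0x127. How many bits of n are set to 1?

5

0x127 = 100100111
Count the 1s: 1 + 1 + 1 + 1 + 1 = 5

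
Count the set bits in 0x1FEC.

0x1FEC = 1111111101100
Count the 1s: 1 + 1 + 1 + 1 + 1 + 1 + 1 + 1 + 1 + 1 = 10

10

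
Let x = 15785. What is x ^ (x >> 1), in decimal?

x = 11110110101001 = 15785
x>>1 = 01111011010100
XOR  = 10001101111101 = 9085
(x ^ (x >> 1) gives the standard binary-reflected Gray code of x.)

9085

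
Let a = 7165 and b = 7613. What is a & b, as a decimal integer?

7165 = 1101111111101
7613 = 1110110111101
AND → 1100110111101 = 6589

6589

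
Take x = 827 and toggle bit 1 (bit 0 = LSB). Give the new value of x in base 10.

825

x = 01100111011
bit 1 is currently 1; toggle it via x ^ (1 << 1) = x ^ 2
→ 01100111001 = 825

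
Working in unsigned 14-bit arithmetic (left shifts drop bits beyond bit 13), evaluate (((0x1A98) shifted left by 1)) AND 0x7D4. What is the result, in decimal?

1296

0x1A98 = 01101010011000
→ shifted left by 1 (mod 2^14) → 11010100110000 = 13616
0x7D4 = 00011111010100
→ AND → 00010100010000 = 1296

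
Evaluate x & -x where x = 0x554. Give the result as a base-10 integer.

4

x = 10101010100 = 1364
-x (two's complement) = …01010101100
AND   = 00000000100 = 4
(x & -x isolates the lowest set bit of x.)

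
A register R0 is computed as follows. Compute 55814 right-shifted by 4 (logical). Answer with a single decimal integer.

55814 = 1101101000000110
shift right by 4 → 0000110110100000 = 3488
(equivalently, floor(55814 / 16))

3488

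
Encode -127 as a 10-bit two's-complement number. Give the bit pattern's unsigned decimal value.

127 in 10 bits: 0001111111
Invert: 1110000000
Add 1:  1110000001 = 897
(Check: 2^10 - 127 = 1024 - 127 = 897.)

897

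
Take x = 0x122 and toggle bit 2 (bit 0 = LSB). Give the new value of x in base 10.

x = 0000100100010
bit 2 is currently 0; toggle it via x ^ (1 << 2) = x ^ 4
→ 0000100100110 = 294

294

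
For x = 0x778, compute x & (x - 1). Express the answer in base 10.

1904

x = 11101111000 = 1912
x - 1 = 11101110111
AND   = 11101110000 = 1904
(x & (x - 1) clears the lowest set bit of x.)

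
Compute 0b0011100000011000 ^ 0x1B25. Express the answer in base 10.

a = 11100000011000
0x1B25 = 01101100100101
XOR → 10001100111101 = 9021

9021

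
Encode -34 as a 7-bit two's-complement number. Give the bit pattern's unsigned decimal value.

34 in 7 bits: 0100010
Invert: 1011101
Add 1:  1011110 = 94
(Check: 2^7 - 34 = 128 - 34 = 94.)

94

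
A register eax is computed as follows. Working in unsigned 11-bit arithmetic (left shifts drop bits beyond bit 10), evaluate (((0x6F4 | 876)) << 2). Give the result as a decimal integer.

0x6F4 = 11011110100
876 = 01101101100
→ | → 11111111100 = 2044
→ << 2 (mod 2^11) → 11111110000 = 2032

2032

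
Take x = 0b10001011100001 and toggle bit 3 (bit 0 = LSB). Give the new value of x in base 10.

8937

x = 10001011100001
bit 3 is currently 0; toggle it via x ^ (1 << 3) = x ^ 8
→ 10001011101001 = 8937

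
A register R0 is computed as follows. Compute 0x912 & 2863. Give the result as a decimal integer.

0x912 = 100100010010
2863 = 101100101111
AND → 100100000010 = 2306

2306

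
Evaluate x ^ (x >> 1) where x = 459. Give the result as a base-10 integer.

x = 111001011 = 459
x>>1 = 011100101
XOR  = 100101110 = 302
(x ^ (x >> 1) gives the standard binary-reflected Gray code of x.)

302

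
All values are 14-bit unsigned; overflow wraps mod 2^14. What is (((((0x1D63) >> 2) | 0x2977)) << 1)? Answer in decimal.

0x1D63 = 01110101100011
→ >> 2 → 00011101011000 = 1880
0x2977 = 10100101110111
→ | → 10111101111111 = 12159
→ << 1 (mod 2^14) → 01111011111110 = 7934

7934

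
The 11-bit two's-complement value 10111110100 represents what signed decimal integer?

pattern = 10111110100 (MSB is 1 ⇒ negative)
Invert: 01000001011, add 1 → 01000001100 = 524, so the value is -524.
(Equivalently: 1524 - 2^11 = 1524 - 2048 = -524.)

-524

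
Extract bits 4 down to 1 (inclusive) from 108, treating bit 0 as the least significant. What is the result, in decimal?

v = 001101100
Shift right by 1: 00110110
Mask low 4 bits: 0110 = 6

6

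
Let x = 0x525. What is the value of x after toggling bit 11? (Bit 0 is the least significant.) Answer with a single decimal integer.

3365

x = 010100100101
bit 11 is currently 0; toggle it via x ^ (1 << 11) = x ^ 2048
→ 110100100101 = 3365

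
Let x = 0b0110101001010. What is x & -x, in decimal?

2

x = 110101001010 = 3402
-x (two's complement) = …001010110110
AND   = 000000000010 = 2
(x & -x isolates the lowest set bit of x.)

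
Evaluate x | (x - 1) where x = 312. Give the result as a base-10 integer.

319

x = 100111000 = 312
x - 1 = 100110111
OR    = 100111111 = 319
(x | (x - 1) sets all bits below the lowest set bit.)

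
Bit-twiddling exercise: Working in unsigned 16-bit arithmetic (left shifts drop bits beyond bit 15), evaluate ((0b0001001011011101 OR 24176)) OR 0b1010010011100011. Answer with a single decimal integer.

65279

0b0001001011011101 = 0001001011011101
24176 = 0101111001110000
→ OR → 0101111011111101 = 24317
0b1010010011100011 = 1010010011100011
→ OR → 1111111011111111 = 65279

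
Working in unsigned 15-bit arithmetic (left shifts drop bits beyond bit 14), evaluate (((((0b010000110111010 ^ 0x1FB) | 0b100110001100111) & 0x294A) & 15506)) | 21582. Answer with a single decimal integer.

0b010000110111010 = 010000110111010
0x1FB = 000000111111011
→ ^ → 010000001000001 = 8257
0b100110001100111 = 100110001100111
→ | → 110110001100111 = 27751
0x294A = 010100101001010
→ & → 010100001000010 = 10306
15506 = 011110010010010
→ & → 010100000000010 = 10242
21582 = 101010001001110
→ | → 111110001001110 = 31822

31822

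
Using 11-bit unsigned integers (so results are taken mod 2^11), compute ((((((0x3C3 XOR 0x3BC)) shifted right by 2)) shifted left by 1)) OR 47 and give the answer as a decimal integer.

0x3C3 = 01111000011
0x3BC = 01110111100
→ XOR → 00001111111 = 127
→ shifted right by 2 → 00000011111 = 31
→ shifted left by 1 (mod 2^11) → 00000111110 = 62
47 = 00000101111
→ OR → 00000111111 = 63

63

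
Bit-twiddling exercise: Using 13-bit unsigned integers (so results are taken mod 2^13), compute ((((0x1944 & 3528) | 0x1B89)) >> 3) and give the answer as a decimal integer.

889

0x1944 = 1100101000100
3528 = 0110111001000
→ & → 0100101000000 = 2368
0x1B89 = 1101110001001
→ | → 1101111001001 = 7113
→ >> 3 → 0001101111001 = 889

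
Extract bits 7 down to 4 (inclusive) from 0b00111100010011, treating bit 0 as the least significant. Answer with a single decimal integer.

1

v = 00111100010011
Shift right by 4: 0011110001
Mask low 4 bits: 0001 = 1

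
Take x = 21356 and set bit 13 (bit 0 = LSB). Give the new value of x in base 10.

x = 0101001101101100
bit 13 is currently 0; set it via x | (1 << 13) = x | 8192
→ 0111001101101100 = 29548

29548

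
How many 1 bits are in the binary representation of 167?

167 = 10100111
Count the 1s: 1 + 1 + 1 + 1 + 1 = 5

5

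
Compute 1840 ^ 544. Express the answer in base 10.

1840 = 11100110000
544 = 01000100000
XOR → 10100010000 = 1296

1296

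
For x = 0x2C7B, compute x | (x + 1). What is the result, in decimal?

11391

x = 10110001111011 = 11387
x + 1 = 10110001111100
OR    = 10110001111111 = 11391
(x | (x + 1) sets the lowest cleared bit.)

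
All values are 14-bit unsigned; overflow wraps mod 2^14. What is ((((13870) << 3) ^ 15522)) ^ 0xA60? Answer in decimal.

13870 = 11011000101110
→ << 3 (mod 2^14) → 11000101110000 = 12656
15522 = 11110010100010
→ ^ → 00110111010010 = 3538
0xA60 = 00101001100000
→ ^ → 00011110110010 = 1970

1970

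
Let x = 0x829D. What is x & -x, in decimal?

1

x = 1000001010011101 = 33437
-x (two's complement) = …0111110101100011
AND   = 0000000000000001 = 1
(x & -x isolates the lowest set bit of x.)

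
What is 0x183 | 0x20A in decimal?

0x183 = 0110000011
0x20A = 1000001010
 OR → 1110001011 = 907

907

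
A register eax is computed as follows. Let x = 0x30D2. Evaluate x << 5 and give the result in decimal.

399936

0x30D2 = 0000011000011010010
shift left by 5 → 1100001101001000000 = 399936
(equivalently, 12498 × 2^5 = 12498 × 32)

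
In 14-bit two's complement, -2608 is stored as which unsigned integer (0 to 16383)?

13776

2608 in 14 bits: 00101000110000
Invert: 11010111001111
Add 1:  11010111010000 = 13776
(Check: 2^14 - 2608 = 16384 - 2608 = 13776.)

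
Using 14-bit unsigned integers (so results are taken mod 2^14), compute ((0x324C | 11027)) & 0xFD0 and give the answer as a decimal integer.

0x324C = 11001001001100
11027 = 10101100010011
→ | → 11101101011111 = 15199
0xFD0 = 00111111010000
→ & → 00101101010000 = 2896

2896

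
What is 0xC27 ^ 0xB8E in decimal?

0xC27 = 110000100111
0xB8E = 101110001110
XOR → 011110101001 = 1961

1961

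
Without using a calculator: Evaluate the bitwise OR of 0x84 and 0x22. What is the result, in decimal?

0x84 = 10000100
0x22 = 00100010
 OR → 10100110 = 166

166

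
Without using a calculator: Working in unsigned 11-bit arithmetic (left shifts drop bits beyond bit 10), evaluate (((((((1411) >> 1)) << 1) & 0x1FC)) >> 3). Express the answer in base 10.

1411 = 10110000011
→ >> 1 → 01011000001 = 705
→ << 1 (mod 2^11) → 10110000010 = 1410
0x1FC = 00111111100
→ & → 00110000000 = 384
→ >> 3 → 00000110000 = 48

48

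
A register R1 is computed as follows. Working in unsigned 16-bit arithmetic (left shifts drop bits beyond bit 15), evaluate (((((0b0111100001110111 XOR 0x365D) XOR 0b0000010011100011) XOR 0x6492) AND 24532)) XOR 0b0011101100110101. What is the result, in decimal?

13669

0b0111100001110111 = 0111100001110111
0x365D = 0011011001011101
→ XOR → 0100111000101010 = 20010
0b0000010011100011 = 0000010011100011
→ XOR → 0100101011001001 = 19145
0x6492 = 0110010010010010
→ XOR → 0010111001011011 = 11867
24532 = 0101111111010100
→ AND → 0000111001010000 = 3664
0b0011101100110101 = 0011101100110101
→ XOR → 0011010101100101 = 13669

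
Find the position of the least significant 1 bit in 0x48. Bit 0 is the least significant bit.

0x48 = 1001000
Trailing zeros: 3, so the lowest set bit is bit 3 (value 8).

3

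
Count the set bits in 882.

6

882 = 1101110010
Count the 1s: 1 + 1 + 1 + 1 + 1 + 1 = 6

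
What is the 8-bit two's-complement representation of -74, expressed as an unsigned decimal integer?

182

74 in 8 bits: 01001010
Invert: 10110101
Add 1:  10110110 = 182
(Check: 2^8 - 74 = 256 - 74 = 182.)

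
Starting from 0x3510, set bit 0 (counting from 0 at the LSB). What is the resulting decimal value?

13585

x = 11010100010000
bit 0 is currently 0; set it via x | (1 << 0) = x | 1
→ 11010100010001 = 13585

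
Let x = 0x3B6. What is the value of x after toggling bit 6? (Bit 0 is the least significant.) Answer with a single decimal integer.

1014

x = 01110110110
bit 6 is currently 0; toggle it via x ^ (1 << 6) = x ^ 64
→ 01111110110 = 1014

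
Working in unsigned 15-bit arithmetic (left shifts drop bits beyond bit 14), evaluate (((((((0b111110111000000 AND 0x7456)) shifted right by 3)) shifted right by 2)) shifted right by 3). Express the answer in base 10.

0b111110111000000 = 111110111000000
0x7456 = 111010001010110
→ AND → 111010001000000 = 29760
→ shifted right by 3 → 000111010001000 = 3720
→ shifted right by 2 → 000001110100010 = 930
→ shifted right by 3 → 000000001110100 = 116

116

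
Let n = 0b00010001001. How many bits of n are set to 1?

3

n = 10001001
Count the 1s: 1 + 1 + 1 = 3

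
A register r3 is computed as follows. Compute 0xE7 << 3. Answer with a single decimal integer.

0xE7 = 00011100111
shift left by 3 → 11100111000 = 1848
(equivalently, 231 × 2^3 = 231 × 8)

1848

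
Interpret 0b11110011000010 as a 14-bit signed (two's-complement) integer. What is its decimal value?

-830

pattern = 11110011000010 (MSB is 1 ⇒ negative)
Invert: 00001100111101, add 1 → 00001100111110 = 830, so the value is -830.
(Equivalently: 15554 - 2^14 = 15554 - 16384 = -830.)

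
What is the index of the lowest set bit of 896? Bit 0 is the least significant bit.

896 = 1110000000
Trailing zeros: 7, so the lowest set bit is bit 7 (value 128).

7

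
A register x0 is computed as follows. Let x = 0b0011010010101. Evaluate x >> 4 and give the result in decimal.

x = 11010010101
shift right by 4 → 00001101001 = 105
(equivalently, floor(1685 / 16))

105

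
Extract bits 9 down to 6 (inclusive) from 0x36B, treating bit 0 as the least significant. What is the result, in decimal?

13

v = 1101101011
Shift right by 6: 1101
Mask low 4 bits: 1101 = 13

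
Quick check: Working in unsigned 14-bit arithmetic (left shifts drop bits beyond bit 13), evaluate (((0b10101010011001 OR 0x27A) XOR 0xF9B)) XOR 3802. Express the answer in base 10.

0b10101010011001 = 10101010011001
0x27A = 00001001111010
→ OR → 10101011111011 = 11003
0xF9B = 00111110011011
→ XOR → 10010101100000 = 9568
3802 = 00111011011010
→ XOR → 10101110111010 = 11194

11194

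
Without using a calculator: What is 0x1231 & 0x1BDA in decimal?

4624

0x1231 = 1001000110001
0x1BDA = 1101111011010
AND → 1001000010000 = 4624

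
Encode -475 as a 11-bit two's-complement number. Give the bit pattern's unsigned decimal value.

475 in 11 bits: 00111011011
Invert: 11000100100
Add 1:  11000100101 = 1573
(Check: 2^11 - 475 = 2048 - 475 = 1573.)

1573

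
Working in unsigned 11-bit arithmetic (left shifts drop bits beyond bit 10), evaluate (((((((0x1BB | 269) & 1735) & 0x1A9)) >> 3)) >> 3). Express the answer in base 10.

0x1BB = 00110111011
269 = 00100001101
→ | → 00110111111 = 447
1735 = 11011000111
→ & → 00010000111 = 135
0x1A9 = 00110101001
→ & → 00010000001 = 129
→ >> 3 → 00000010000 = 16
→ >> 3 → 00000000010 = 2

2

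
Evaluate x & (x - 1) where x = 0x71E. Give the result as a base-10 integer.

1820

x = 11100011110 = 1822
x - 1 = 11100011101
AND   = 11100011100 = 1820
(x & (x - 1) clears the lowest set bit of x.)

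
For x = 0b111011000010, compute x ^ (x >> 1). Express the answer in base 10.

2467

x = 111011000010 = 3778
x>>1 = 011101100001
XOR  = 100110100011 = 2467
(x ^ (x >> 1) gives the standard binary-reflected Gray code of x.)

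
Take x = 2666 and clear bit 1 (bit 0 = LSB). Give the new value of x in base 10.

2664

x = 101001101010
bit 1 is currently 1; clear it via x & ~(1 << 1) = x & ~2
→ 101001101000 = 2664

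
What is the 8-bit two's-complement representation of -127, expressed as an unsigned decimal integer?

127 in 8 bits: 01111111
Invert: 10000000
Add 1:  10000001 = 129
(Check: 2^8 - 127 = 256 - 127 = 129.)

129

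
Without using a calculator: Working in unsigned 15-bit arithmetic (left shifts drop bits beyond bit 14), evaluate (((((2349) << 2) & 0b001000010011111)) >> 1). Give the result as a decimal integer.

74

2349 = 000100100101101
→ << 2 (mod 2^15) → 010010010110100 = 9396
0b001000010011111 = 001000010011111
→ & → 000000010010100 = 148
→ >> 1 → 000000001001010 = 74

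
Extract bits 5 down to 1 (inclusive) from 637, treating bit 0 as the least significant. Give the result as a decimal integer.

30

v = 01001111101
Shift right by 1: 0100111110
Mask low 5 bits: 11110 = 30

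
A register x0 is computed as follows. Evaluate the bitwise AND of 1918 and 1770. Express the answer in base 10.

1642

1918 = 11101111110
1770 = 11011101010
AND → 11001101010 = 1642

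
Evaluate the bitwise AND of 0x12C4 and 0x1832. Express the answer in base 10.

4096

0x12C4 = 1001011000100
0x1832 = 1100000110010
AND → 1000000000000 = 4096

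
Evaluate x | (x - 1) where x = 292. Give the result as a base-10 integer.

x = 100100100 = 292
x - 1 = 100100011
OR    = 100100111 = 295
(x | (x - 1) sets all bits below the lowest set bit.)

295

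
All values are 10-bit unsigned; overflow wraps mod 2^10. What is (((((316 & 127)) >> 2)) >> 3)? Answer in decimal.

1

316 = 0100111100
127 = 0001111111
→ & → 0000111100 = 60
→ >> 2 → 0000001111 = 15
→ >> 3 → 0000000001 = 1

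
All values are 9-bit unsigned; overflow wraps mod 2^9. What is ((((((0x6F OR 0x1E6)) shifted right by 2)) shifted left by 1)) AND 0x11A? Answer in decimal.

0x6F = 001101111
0x1E6 = 111100110
→ OR → 111101111 = 495
→ shifted right by 2 → 001111011 = 123
→ shifted left by 1 (mod 2^9) → 011110110 = 246
0x11A = 100011010
→ AND → 000010010 = 18

18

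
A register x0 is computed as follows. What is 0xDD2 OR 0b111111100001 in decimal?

0xDD2 = 110111010010
b = 111111100001
 OR → 111111110011 = 4083

4083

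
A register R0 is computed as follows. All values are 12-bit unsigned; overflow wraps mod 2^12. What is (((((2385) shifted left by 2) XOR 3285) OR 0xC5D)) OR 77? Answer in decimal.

2385 = 100101010001
→ shifted left by 2 (mod 2^12) → 010101000100 = 1348
3285 = 110011010101
→ XOR → 100110010001 = 2449
0xC5D = 110001011101
→ OR → 110111011101 = 3549
77 = 000001001101
→ OR → 110111011101 = 3549

3549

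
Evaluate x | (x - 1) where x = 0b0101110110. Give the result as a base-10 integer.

375

x = 101110110 = 374
x - 1 = 101110101
OR    = 101110111 = 375
(x | (x - 1) sets all bits below the lowest set bit.)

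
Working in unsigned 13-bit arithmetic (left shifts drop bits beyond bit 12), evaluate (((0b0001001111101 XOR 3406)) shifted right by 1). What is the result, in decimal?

0b0001001111101 = 0001001111101
3406 = 0110101001110
→ XOR → 0111100110011 = 3891
→ shifted right by 1 → 0011110011001 = 1945

1945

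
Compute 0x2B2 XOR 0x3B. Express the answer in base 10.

0x2B2 = 1010110010
0x3B = 0000111011
XOR → 1010001001 = 649

649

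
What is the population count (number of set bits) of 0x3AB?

7

0x3AB = 1110101011
Count the 1s: 1 + 1 + 1 + 1 + 1 + 1 + 1 = 7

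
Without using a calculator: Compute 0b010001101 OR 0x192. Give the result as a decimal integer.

415

a = 010001101
0x192 = 110010010
 OR → 110011111 = 415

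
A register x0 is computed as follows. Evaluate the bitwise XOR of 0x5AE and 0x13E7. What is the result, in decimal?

5705

0x5AE = 0010110101110
0x13E7 = 1001111100111
XOR → 1011001001001 = 5705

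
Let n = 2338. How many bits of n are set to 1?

4

2338 = 100100100010
Count the 1s: 1 + 1 + 1 + 1 = 4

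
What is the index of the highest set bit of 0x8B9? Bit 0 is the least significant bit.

11

0x8B9 = 100010111001
The topmost 1 is at position 11 (since 2^11 = 2048 ≤ 2233 < 4096).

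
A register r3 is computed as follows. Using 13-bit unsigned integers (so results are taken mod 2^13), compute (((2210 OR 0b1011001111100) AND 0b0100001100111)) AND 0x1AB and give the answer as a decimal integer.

2210 = 0100010100010
0b1011001111100 = 1011001111100
→ OR → 1111011111110 = 7934
0b0100001100111 = 0100001100111
→ AND → 0100001100110 = 2150
0x1AB = 0000110101011
→ AND → 0000000100010 = 34

34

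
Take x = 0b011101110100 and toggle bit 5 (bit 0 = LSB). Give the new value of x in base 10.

x = 011101110100
bit 5 is currently 1; toggle it via x ^ (1 << 5) = x ^ 32
→ 011101010100 = 1876

1876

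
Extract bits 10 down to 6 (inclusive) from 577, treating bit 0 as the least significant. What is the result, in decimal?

9

v = 01001000001
Shift right by 6: 01001
Mask low 5 bits: 01001 = 9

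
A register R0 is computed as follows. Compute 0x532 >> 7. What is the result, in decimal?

10

0x532 = 10100110010
shift right by 7 → 00000001010 = 10
(equivalently, floor(1330 / 128))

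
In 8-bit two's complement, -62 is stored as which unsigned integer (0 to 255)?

194

62 in 8 bits: 00111110
Invert: 11000001
Add 1:  11000010 = 194
(Check: 2^8 - 62 = 256 - 62 = 194.)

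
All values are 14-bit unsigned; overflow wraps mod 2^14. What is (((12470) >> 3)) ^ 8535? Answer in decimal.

12470 = 11000010110110
→ >> 3 → 00011000010110 = 1558
8535 = 10000101010111
→ ^ → 10011101000001 = 10049

10049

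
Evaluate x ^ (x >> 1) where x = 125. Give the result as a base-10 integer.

x = 1111101 = 125
x>>1 = 0111110
XOR  = 1000011 = 67
(x ^ (x >> 1) gives the standard binary-reflected Gray code of x.)

67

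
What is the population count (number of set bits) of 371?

6

371 = 101110011
Count the 1s: 1 + 1 + 1 + 1 + 1 + 1 = 6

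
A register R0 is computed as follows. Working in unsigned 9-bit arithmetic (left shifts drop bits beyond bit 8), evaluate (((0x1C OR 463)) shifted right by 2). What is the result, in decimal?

119

0x1C = 000011100
463 = 111001111
→ OR → 111011111 = 479
→ shifted right by 2 → 001110111 = 119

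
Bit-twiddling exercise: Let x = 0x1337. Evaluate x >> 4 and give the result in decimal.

0x1337 = 1001100110111
shift right by 4 → 0000100110011 = 307
(equivalently, floor(4919 / 16))

307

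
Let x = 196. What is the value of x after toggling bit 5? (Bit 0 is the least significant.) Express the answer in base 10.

x = 11000100
bit 5 is currently 0; toggle it via x ^ (1 << 5) = x ^ 32
→ 11100100 = 228

228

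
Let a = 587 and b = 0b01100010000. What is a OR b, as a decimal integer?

859

587 = 1001001011
b = 1100010000
 OR → 1101011011 = 859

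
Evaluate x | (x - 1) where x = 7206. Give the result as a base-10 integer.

7207

x = 1110000100110 = 7206
x - 1 = 1110000100101
OR    = 1110000100111 = 7207
(x | (x - 1) sets all bits below the lowest set bit.)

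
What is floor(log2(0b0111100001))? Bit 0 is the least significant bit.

8

0b0111100001 = 111100001
The topmost 1 is at position 8 (since 2^8 = 256 ≤ 481 < 512).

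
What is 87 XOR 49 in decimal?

87 = 1010111
49 = 0110001
XOR → 1100110 = 102

102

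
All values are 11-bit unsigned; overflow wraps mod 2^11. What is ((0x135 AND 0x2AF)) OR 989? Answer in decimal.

1021

0x135 = 00100110101
0x2AF = 01010101111
→ AND → 00000100101 = 37
989 = 01111011101
→ OR → 01111111101 = 1021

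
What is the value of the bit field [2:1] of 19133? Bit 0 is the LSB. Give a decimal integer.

2

v = 100101010111101
Shift right by 1: 10010101011110
Mask low 2 bits: 10 = 2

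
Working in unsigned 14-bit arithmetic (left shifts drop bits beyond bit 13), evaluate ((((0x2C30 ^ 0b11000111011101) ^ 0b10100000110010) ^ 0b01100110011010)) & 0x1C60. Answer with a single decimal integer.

3136

0x2C30 = 10110000110000
0b11000111011101 = 11000111011101
→ ^ → 01110111101101 = 7661
0b10100000110010 = 10100000110010
→ ^ → 11010111011111 = 13791
0b01100110011010 = 01100110011010
→ ^ → 10110001000101 = 11333
0x1C60 = 01110001100000
→ & → 00110001000000 = 3136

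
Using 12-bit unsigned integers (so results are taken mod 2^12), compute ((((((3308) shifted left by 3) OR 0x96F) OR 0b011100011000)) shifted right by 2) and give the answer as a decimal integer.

3308 = 110011101100
→ shifted left by 3 (mod 2^12) → 011101100000 = 1888
0x96F = 100101101111
→ OR → 111101101111 = 3951
0b011100011000 = 011100011000
→ OR → 111101111111 = 3967
→ shifted right by 2 → 001111011111 = 991

991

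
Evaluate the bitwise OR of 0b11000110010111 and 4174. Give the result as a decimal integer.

a = 11000110010111
4174 = 01000001001110
 OR → 11000111011111 = 12767

12767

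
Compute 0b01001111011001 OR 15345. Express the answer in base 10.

15353

a = 01001111011001
15345 = 11101111110001
 OR → 11101111111001 = 15353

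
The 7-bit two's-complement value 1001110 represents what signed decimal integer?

pattern = 1001110 (MSB is 1 ⇒ negative)
Invert: 0110001, add 1 → 0110010 = 50, so the value is -50.
(Equivalently: 78 - 2^7 = 78 - 128 = -50.)

-50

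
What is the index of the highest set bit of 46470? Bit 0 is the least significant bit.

46470 = 1011010110000110
The topmost 1 is at position 15 (since 2^15 = 32768 ≤ 46470 < 65536).

15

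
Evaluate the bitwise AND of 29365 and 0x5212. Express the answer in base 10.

21008

29365 = 111001010110101
0x5212 = 101001000010010
AND → 101001000010000 = 21008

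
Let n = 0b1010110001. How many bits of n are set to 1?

n = 1010110001
Count the 1s: 1 + 1 + 1 + 1 + 1 = 5

5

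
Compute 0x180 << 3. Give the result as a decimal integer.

0x180 = 000110000000
shift left by 3 → 110000000000 = 3072
(equivalently, 384 × 2^3 = 384 × 8)

3072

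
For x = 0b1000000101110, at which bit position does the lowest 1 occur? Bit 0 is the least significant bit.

0b1000000101110 = 1000000101110
Trailing zeros: 1, so the lowest set bit is bit 1 (value 2).

1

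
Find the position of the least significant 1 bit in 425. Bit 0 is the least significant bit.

425 = 110101001
Trailing zeros: 0, so the lowest set bit is bit 0 (value 1).

0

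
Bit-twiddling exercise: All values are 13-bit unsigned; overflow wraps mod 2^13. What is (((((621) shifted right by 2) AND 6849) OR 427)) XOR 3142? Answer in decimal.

3565

621 = 0001001101101
→ shifted right by 2 → 0000010011011 = 155
6849 = 1101011000001
→ AND → 0000010000001 = 129
427 = 0000110101011
→ OR → 0000110101011 = 427
3142 = 0110001000110
→ XOR → 0110111101101 = 3565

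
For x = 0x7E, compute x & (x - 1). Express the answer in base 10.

124

x = 1111110 = 126
x - 1 = 1111101
AND   = 1111100 = 124
(x & (x - 1) clears the lowest set bit of x.)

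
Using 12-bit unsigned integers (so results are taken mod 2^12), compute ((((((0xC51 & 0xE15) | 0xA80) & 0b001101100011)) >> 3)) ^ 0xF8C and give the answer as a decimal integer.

0xC51 = 110001010001
0xE15 = 111000010101
→ & → 110000010001 = 3089
0xA80 = 101010000000
→ | → 111010010001 = 3729
0b001101100011 = 001101100011
→ & → 001000000001 = 513
→ >> 3 → 000001000000 = 64
0xF8C = 111110001100
→ ^ → 111111001100 = 4044

4044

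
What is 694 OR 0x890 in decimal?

2742

694 = 001010110110
0x890 = 100010010000
 OR → 101010110110 = 2742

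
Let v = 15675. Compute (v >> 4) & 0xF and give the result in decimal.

3

v = 11110100111011
Shift right by 4: 1111010011
Mask low 4 bits: 0011 = 3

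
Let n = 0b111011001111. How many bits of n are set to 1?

n = 111011001111
Count the 1s: 1 + 1 + 1 + 1 + 1 + 1 + 1 + 1 + 1 = 9

9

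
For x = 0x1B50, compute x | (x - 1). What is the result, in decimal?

7007

x = 1101101010000 = 6992
x - 1 = 1101101001111
OR    = 1101101011111 = 7007
(x | (x - 1) sets all bits below the lowest set bit.)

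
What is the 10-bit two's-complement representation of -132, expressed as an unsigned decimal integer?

132 in 10 bits: 0010000100
Invert: 1101111011
Add 1:  1101111100 = 892
(Check: 2^10 - 132 = 1024 - 132 = 892.)

892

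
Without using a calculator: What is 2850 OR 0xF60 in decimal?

3938

2850 = 101100100010
0xF60 = 111101100000
 OR → 111101100010 = 3938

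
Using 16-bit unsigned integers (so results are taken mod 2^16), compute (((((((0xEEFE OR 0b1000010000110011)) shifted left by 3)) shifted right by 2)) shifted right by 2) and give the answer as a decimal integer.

0xEEFE = 1110111011111110
0b1000010000110011 = 1000010000110011
→ OR → 1110111011111111 = 61183
→ shifted left by 3 (mod 2^16) → 0111011111111000 = 30712
→ shifted right by 2 → 0001110111111110 = 7678
→ shifted right by 2 → 0000011101111111 = 1919

1919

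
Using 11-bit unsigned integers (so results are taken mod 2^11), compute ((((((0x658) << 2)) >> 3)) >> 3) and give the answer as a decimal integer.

0x658 = 11001011000
→ << 2 (mod 2^11) → 00101100000 = 352
→ >> 3 → 00000101100 = 44
→ >> 3 → 00000000101 = 5

5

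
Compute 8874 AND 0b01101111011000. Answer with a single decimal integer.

8874 = 10001010101010
b = 01101111011000
AND → 00001010001000 = 648

648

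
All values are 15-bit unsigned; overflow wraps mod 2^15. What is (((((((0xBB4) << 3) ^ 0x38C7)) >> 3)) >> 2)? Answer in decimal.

811

0xBB4 = 000101110110100
→ << 3 (mod 2^15) → 101110110100000 = 23968
0x38C7 = 011100011000111
→ ^ → 110010101100111 = 25959
→ >> 3 → 000110010101100 = 3244
→ >> 2 → 000001100101011 = 811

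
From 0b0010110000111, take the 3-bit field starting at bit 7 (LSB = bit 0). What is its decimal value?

3

v = 0010110000111
Shift right by 7: 001011
Mask low 3 bits: 011 = 3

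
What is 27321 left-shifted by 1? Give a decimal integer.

54642

27321 = 0110101010111001
shift left by 1 → 1101010101110010 = 54642
(equivalently, 27321 × 2^1 = 27321 × 2)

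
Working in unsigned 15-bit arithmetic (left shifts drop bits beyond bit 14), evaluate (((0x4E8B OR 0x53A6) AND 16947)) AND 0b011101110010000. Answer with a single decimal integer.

512

0x4E8B = 100111010001011
0x53A6 = 101001110100110
→ OR → 101111110101111 = 24495
16947 = 100001000110011
→ AND → 100001000100011 = 16931
0b011101110010000 = 011101110010000
→ AND → 000001000000000 = 512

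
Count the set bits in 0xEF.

7

0xEF = 11101111
Count the 1s: 1 + 1 + 1 + 1 + 1 + 1 + 1 = 7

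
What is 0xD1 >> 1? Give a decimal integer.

104

0xD1 = 11010001
shift right by 1 → 01101000 = 104
(equivalently, floor(209 / 2))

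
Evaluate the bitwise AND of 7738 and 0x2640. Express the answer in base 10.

7738 = 01111000111010
0x2640 = 10011001000000
AND → 00011000000000 = 1536

1536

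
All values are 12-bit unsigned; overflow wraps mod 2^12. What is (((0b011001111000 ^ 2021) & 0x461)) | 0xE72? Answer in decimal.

3699

0b011001111000 = 011001111000
2021 = 011111100101
→ ^ → 000110011101 = 413
0x461 = 010001100001
→ & → 000000000001 = 1
0xE72 = 111001110010
→ | → 111001110011 = 3699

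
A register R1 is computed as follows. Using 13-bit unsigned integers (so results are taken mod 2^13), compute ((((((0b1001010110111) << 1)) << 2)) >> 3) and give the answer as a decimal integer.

695

0b1001010110111 = 1001010110111
→ << 1 (mod 2^13) → 0010101101110 = 1390
→ << 2 (mod 2^13) → 1010110111000 = 5560
→ >> 3 → 0001010110111 = 695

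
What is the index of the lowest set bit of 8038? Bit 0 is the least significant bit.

8038 = 1111101100110
Trailing zeros: 1, so the lowest set bit is bit 1 (value 2).

1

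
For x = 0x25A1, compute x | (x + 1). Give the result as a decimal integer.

9635

x = 10010110100001 = 9633
x + 1 = 10010110100010
OR    = 10010110100011 = 9635
(x | (x + 1) sets the lowest cleared bit.)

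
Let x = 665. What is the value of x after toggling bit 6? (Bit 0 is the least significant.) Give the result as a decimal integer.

x = 1010011001
bit 6 is currently 0; toggle it via x ^ (1 << 6) = x ^ 64
→ 1011011001 = 729

729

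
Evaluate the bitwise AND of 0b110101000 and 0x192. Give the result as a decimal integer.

a = 110101000
0x192 = 110010010
AND → 110000000 = 384

384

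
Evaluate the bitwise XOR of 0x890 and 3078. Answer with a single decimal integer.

0x890 = 100010010000
3078 = 110000000110
XOR → 010010010110 = 1174

1174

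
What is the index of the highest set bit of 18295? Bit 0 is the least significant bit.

14

18295 = 100011101110111
The topmost 1 is at position 14 (since 2^14 = 16384 ≤ 18295 < 32768).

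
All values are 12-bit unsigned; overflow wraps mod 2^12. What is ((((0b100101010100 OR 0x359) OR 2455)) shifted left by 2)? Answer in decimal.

3964

0b100101010100 = 100101010100
0x359 = 001101011001
→ OR → 101101011101 = 2909
2455 = 100110010111
→ OR → 101111011111 = 3039
→ shifted left by 2 (mod 2^12) → 111101111100 = 3964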